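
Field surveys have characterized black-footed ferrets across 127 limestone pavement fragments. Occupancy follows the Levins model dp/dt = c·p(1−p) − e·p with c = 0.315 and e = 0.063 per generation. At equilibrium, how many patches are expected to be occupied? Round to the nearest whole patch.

p* = 1 − e/c = 1 − 0.063/0.315 = 0.8000.
Expected occupied patches = N × p* = 127 × 0.8000 = 101.60 ≈ 102.

102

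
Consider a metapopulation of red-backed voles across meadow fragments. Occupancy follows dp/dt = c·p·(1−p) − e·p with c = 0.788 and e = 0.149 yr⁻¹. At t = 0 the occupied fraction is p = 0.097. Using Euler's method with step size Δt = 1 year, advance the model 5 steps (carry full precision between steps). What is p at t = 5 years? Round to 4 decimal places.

Update rule: p ← p + [c·p·(1−p) − e·p]·Δt with Δt = 1.
p: 0.09700 → 0.15157  (Δp = +0.05457)
p: 0.15157 → 0.23032  (Δp = +0.07875)
p: 0.23032 → 0.33569  (Δp = +0.10537)
p: 0.33569 → 0.46140  (Δp = +0.12571)
p: 0.46140 → 0.58848  (Δp = +0.12708)

0.5885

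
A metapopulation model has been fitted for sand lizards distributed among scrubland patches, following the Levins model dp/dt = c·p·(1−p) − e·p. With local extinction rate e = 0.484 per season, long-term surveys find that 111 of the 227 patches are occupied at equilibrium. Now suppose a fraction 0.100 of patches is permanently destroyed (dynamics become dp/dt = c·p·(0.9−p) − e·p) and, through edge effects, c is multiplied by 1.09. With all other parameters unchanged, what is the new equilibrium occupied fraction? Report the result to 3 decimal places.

0.431

Observed p* = 111/227 = 0.48899.
Balance c(1−p*) = e gives c = e/(1 − 0.48899) = 0.484/0.51101 = 0.94714.
New p* = 0.9 − e/c = 0.9 − 0.48400/1.03238 = 0.43118.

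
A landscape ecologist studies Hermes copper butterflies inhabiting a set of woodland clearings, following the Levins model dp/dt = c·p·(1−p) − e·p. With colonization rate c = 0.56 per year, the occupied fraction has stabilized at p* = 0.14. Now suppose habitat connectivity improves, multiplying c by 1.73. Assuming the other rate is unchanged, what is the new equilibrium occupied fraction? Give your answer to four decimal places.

Balance c(1−p*) = e gives e = 0.56×(1 − 0.14000) = 0.48160.
New p* = 1 − e/c = 1 − 0.48160/0.96880 = 0.50289.

0.5029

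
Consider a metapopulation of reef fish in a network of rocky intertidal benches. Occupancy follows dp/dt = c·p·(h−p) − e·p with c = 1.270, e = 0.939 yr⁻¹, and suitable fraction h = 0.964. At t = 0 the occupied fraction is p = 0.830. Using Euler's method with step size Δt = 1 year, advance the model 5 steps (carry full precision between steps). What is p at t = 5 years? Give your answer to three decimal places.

Update rule: p ← p + [c·p·(h−p) − e·p]·Δt with Δt = 1.
p: 0.83000 → 0.19188  (Δp = -0.63812)
p: 0.19188 → 0.19986  (Δp = +0.00798)
p: 0.19986 → 0.20615  (Δp = +0.00629)
p: 0.20615 → 0.21099  (Δp = +0.00484)
p: 0.21099 → 0.21464  (Δp = +0.00366)

0.215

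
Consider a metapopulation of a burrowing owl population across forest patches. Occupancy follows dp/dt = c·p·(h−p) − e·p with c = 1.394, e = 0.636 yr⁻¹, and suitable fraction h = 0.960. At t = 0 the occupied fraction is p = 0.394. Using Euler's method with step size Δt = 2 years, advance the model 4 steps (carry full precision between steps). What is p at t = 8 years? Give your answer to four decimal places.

Update rule: p ← p + [c·p·(h−p) − e·p]·Δt with Δt = 2.
p: 0.39400 → 0.51457  (Δp = +0.12057)
p: 0.51457 → 0.49906  (Δp = -0.01551)
p: 0.49906 → 0.50560  (Δp = +0.00654)
p: 0.50560 → 0.50301  (Δp = -0.00259)

0.5030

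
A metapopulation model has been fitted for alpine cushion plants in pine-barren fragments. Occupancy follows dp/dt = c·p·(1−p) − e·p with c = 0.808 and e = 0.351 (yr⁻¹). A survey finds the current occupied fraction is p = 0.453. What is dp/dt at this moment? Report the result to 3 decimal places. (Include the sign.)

Colonization term: c·p·(1−p) = 0.808×0.453×0.5470 = 0.20022.
Extinction term: e·p = 0.15900.
dp/dt = 0.20022 − 0.15900 = 0.04121.

0.041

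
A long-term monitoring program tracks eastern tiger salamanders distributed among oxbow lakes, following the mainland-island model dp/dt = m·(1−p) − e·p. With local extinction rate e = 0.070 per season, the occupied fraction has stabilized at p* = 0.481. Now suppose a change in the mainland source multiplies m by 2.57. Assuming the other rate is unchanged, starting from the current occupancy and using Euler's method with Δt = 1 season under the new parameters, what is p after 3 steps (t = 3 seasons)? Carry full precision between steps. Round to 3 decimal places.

0.605

Balance m(1−p*) = e·p* gives m = e·p*/(1−p*) = 0.070×0.48100/0.51900 = 0.06487.
Starting from p₀ = 0.48100; update p ← p + (dp/dt)·Δt with the new parameters.
  1  |  dp/dt·Δt = +0.052862  |  p_1 = 0.533862
  2  |  dp/dt·Δt = +0.040348  |  p_2 = 0.574210
  3  |  dp/dt·Δt = +0.030796  |  p_3 = 0.605006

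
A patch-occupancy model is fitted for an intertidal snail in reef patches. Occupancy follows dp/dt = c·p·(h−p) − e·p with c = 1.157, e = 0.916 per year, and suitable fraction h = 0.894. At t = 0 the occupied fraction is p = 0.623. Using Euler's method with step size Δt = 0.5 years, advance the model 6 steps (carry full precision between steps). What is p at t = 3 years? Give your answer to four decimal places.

0.2217

Update rule: p ← p + [c·p·(h−p) − e·p]·Δt with Δt = 0.5.
  1  |  dp/dt·Δt = -0.187664  |  p_1 = 0.435336
  2  |  dp/dt·Δt = -0.083873  |  p_2 = 0.351463
  3  |  dp/dt·Δt = -0.050661  |  p_3 = 0.300802
  4  |  dp/dt·Δt = -0.034543  |  p_4 = 0.266260
  5  |  dp/dt·Δt = -0.025255  |  p_5 = 0.241004
  6  |  dp/dt·Δt = -0.019339  |  p_6 = 0.221666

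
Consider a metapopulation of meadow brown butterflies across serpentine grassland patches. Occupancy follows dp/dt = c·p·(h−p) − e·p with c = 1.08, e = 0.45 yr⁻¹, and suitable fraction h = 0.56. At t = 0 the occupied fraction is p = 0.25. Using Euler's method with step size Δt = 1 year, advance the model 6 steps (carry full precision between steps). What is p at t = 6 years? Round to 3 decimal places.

0.167

Update rule: p ← p + [c·p·(h−p) − e·p]·Δt with Δt = 1.
p: 0.25000 → 0.22120  (Δp = -0.02880)
p: 0.22120 → 0.20260  (Δp = -0.01860)
p: 0.20260 → 0.18963  (Δp = -0.01297)
p: 0.18963 → 0.18015  (Δp = -0.00948)
p: 0.18015 → 0.17299  (Δp = -0.00716)
p: 0.17299 → 0.16745  (Δp = -0.00554)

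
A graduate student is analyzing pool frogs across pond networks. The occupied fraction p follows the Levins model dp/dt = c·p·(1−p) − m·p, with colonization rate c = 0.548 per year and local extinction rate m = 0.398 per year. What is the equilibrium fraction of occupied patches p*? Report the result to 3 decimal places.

0.274

Setting dp/dt = 0 and dividing through by p* gives c·(1−p*) = m.
So p* = 1 − m/c = 1 − 0.398/0.548 = 1 − 0.7263 = 0.2737.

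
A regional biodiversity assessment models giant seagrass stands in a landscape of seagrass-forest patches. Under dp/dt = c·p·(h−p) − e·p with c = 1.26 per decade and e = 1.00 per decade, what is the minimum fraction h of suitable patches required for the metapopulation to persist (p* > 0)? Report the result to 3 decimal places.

0.794

p* = h − e/c is positive only when h > e/c.
h_min = e/c = 1.00/1.26 = 0.7937.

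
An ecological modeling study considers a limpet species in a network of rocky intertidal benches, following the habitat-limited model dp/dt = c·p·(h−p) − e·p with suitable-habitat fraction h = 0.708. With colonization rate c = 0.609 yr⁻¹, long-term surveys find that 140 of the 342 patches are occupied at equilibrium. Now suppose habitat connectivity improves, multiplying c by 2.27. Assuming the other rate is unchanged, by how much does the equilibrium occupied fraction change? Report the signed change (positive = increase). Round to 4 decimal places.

0.1671

Observed p* = 140/342 = 0.40936.
Balance c(h−p*) = e gives e = 0.609×(0.708 − 0.40936) = 0.18187.
New p* = 0.708 − e/c = 0.708 − 0.18187/1.38243 = 0.57644.
Δp* = 0.57644 − 0.40936 = +0.16708.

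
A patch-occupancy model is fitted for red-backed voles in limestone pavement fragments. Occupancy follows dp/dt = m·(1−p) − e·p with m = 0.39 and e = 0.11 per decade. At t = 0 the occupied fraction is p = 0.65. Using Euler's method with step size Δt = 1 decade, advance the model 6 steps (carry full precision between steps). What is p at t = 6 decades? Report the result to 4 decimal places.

Update rule: p ← p + [m·(1−p) − e·p]·Δt with Δt = 1.
p: 0.65000 → 0.71500  (Δp = +0.06500)
p: 0.71500 → 0.74750  (Δp = +0.03250)
p: 0.74750 → 0.76375  (Δp = +0.01625)
p: 0.76375 → 0.77187  (Δp = +0.00813)
p: 0.77187 → 0.77594  (Δp = +0.00406)
p: 0.77594 → 0.77797  (Δp = +0.00203)

0.7780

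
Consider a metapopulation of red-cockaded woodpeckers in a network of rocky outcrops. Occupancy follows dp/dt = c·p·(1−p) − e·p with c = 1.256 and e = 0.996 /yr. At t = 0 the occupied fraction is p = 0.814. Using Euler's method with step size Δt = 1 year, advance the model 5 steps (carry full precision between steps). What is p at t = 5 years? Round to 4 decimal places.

Update rule: p ← p + [c·p·(1−p) − e·p]·Δt with Δt = 1.
step 1: Δp = -0.62058, p = 0.19342
step 2: Δp = +0.00330, p = 0.19672
step 3: Δp = +0.00254, p = 0.19926
step 4: Δp = +0.00194, p = 0.20120
step 5: Δp = +0.00147, p = 0.20267

0.2027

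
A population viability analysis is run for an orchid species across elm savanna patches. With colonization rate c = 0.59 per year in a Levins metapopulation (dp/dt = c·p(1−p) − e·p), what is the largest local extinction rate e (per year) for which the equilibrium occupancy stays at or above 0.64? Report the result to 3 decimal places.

1 − e/c ≥ 0.64 ⇒ e ≤ c(1 − 0.64) = 0.59 × 0.3600.
e_max = 0.2124.

0.212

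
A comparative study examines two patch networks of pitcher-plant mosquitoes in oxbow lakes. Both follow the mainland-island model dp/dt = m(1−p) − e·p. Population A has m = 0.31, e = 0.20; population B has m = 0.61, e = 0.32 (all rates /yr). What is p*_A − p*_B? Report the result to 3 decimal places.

A: p*_A = m/(m+e) = 0.31/0.5100 = 0.6078.
B: p*_B = 0.61/0.9300 = 0.6559.
p*_A − p*_B = 0.6078 − 0.6559 = -0.0481.

-0.048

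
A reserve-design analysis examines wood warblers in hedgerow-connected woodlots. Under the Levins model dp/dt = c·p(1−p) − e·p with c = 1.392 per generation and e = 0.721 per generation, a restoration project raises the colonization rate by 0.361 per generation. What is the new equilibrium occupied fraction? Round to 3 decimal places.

Before: p* = 1 − 0.721/1.392 = 0.4820.
After the change, c = 1.753, e = 0.721, so p* = 1 − 0.721/1.753 = 0.5887.

0.589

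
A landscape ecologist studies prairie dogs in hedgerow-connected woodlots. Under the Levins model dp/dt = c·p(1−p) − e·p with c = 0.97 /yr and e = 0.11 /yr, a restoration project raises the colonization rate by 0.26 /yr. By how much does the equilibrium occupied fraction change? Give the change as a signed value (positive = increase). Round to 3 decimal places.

Before: p* = 1 − 0.11/0.97 = 0.8866.
After the change, c = 1.23, e = 0.11, so p* = 1 − 0.11/1.23 = 0.9106.
Δp* = 0.9106 − 0.8866 = +0.0240.

0.024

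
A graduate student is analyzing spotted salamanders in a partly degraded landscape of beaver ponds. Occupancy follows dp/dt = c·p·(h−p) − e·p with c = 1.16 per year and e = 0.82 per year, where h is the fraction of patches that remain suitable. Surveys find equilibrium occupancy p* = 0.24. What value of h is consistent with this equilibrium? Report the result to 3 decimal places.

At equilibrium c(h−p*) = e, so h = p* + e/c.
h = 0.24 + 0.82/1.16 = 0.24 + 0.7069 = 0.9469.

0.947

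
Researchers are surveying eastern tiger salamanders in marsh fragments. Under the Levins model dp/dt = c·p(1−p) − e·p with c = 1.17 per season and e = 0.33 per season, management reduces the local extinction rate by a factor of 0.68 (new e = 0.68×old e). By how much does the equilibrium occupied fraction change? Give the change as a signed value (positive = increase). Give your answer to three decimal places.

Before: p* = 1 − 0.33/1.17 = 0.7179.
After the change, c = 1.17, e = 0.2244, so p* = 1 − 0.2244/1.17 = 0.8082.
Δp* = 0.8082 − 0.7179 = +0.0903.

0.090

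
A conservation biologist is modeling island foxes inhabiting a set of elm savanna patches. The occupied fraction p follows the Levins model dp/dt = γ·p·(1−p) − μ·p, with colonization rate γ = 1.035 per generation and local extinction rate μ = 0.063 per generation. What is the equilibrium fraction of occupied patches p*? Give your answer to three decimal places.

At equilibrium, colonization balances extinction: γ·p*·(1−p*) = μ·p*.
So p* = 1 − μ/γ = 1 − 0.063/1.035 = 1 − 0.0609 = 0.9391.

0.939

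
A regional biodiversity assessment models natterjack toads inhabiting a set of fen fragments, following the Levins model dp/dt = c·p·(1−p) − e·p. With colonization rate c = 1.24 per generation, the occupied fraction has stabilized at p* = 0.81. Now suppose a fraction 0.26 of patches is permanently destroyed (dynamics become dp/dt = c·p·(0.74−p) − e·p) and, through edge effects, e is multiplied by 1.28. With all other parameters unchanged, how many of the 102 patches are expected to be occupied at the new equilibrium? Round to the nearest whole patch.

Balance c(1−p*) = e gives e = 1.24×(1 − 0.81000) = 0.23560.
New p* = 0.74 − e/c = 0.74 − 0.30157/1.24000 = 0.49680.
Expected occupied = 102 × 0.49680 = 50.67 ≈ 51.

51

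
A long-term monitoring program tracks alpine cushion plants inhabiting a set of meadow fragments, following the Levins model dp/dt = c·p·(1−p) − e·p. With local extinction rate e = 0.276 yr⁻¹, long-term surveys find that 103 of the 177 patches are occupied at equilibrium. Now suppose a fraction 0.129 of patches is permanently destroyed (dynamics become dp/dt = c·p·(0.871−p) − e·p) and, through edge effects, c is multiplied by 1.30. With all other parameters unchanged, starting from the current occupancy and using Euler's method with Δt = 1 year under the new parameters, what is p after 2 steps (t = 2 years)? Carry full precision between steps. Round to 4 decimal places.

0.5578

Observed p* = 103/177 = 0.58192.
Balance c(1−p*) = e gives c = e/(1 − 0.58192) = 0.276/0.41808 = 0.66016.
Starting from p₀ = 0.58192; update p ← p + (dp/dt)·Δt with the new parameters.
step 1: Δp = -0.01624, p = 0.56568
step 2: Δp = -0.00790, p = 0.55778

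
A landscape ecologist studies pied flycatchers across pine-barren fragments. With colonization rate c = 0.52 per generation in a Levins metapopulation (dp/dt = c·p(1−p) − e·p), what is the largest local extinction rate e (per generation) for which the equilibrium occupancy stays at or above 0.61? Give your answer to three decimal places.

1 − e/c ≥ 0.61 ⇒ e ≤ c(1 − 0.61) = 0.52 × 0.3900.
e_max = 0.2028.

0.203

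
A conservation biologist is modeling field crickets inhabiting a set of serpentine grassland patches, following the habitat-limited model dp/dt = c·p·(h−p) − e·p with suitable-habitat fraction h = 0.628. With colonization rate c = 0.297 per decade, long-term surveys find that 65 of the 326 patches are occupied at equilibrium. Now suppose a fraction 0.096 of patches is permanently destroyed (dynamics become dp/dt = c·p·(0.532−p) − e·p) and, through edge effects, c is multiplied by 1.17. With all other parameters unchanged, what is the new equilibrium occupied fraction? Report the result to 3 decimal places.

0.166

Observed p* = 65/326 = 0.19939.
Balance c(h−p*) = e gives e = 0.297×(0.628 − 0.19939) = 0.12730.
New p* = 0.532 − e/c = 0.532 − 0.12730/0.34749 = 0.16566.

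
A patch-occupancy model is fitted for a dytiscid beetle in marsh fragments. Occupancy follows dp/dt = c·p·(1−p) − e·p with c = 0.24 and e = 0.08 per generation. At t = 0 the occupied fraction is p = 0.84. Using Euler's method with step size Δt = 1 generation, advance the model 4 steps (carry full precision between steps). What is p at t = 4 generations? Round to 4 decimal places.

0.7410

Update rule: p ← p + [c·p·(1−p) − e·p]·Δt with Δt = 1.
p: 0.84000 → 0.80506  (Δp = -0.03494)
p: 0.80506 → 0.77832  (Δp = -0.02674)
p: 0.77832 → 0.75746  (Δp = -0.02086)
p: 0.75746 → 0.74096  (Δp = -0.01651)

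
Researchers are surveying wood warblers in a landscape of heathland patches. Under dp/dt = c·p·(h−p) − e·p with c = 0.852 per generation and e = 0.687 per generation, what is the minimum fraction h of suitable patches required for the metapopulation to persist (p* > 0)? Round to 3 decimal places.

p* = h − e/c is positive only when h > e/c.
h_min = e/c = 0.687/0.852 = 0.8063.

0.806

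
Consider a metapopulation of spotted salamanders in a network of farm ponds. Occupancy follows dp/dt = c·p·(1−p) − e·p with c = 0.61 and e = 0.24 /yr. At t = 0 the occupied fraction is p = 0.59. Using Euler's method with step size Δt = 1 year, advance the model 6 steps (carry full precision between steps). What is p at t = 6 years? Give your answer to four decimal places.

Update rule: p ← p + [c·p·(1−p) − e·p]·Δt with Δt = 1.
p: 0.59000 → 0.59596  (Δp = +0.00596)
p: 0.59596 → 0.59981  (Δp = +0.00385)
p: 0.59981 → 0.60228  (Δp = +0.00247)
p: 0.60228 → 0.60385  (Δp = +0.00157)
p: 0.60385 → 0.60485  (Δp = +0.00100)
p: 0.60485 → 0.60548  (Δp = +0.00063)

0.6055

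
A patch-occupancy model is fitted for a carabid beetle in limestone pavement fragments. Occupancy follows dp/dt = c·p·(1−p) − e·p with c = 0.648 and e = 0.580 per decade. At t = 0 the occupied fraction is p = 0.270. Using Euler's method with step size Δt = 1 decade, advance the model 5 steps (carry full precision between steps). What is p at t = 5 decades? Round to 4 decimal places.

Update rule: p ← p + [c·p·(1−p) − e·p]·Δt with Δt = 1.
  1  |  dp/dt·Δt = -0.028879  |  p_1 = 0.241121
  2  |  dp/dt·Δt = -0.021278  |  p_2 = 0.219843
  3  |  dp/dt·Δt = -0.016369  |  p_3 = 0.203474
  4  |  dp/dt·Δt = -0.012992  |  p_4 = 0.190482
  5  |  dp/dt·Δt = -0.010559  |  p_5 = 0.179923

0.1799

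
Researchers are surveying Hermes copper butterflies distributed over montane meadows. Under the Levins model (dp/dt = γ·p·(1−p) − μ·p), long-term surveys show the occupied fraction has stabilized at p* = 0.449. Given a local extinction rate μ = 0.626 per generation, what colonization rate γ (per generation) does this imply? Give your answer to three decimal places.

At equilibrium γ(1−p*) = μ, so γ = μ/(1−p*).
γ = 0.626/(1 − 0.449) = 0.626/0.5510 = 1.1361.

1.136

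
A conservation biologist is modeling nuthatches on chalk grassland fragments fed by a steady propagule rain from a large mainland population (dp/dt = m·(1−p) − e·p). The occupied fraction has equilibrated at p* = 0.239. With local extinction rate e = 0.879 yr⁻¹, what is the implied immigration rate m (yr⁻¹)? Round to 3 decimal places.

0.276

At equilibrium m(1−p*) = e·p*, so m = e·p*/(1−p*).
m = 0.879 × 0.239 / 0.7610 = 0.2101/0.7610 = 0.2761.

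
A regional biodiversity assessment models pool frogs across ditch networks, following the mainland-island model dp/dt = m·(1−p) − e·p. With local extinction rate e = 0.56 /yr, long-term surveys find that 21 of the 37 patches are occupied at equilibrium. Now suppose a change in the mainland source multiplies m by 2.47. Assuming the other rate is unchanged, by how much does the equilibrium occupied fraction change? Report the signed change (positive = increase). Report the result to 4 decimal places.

0.1967

Observed p* = 21/37 = 0.56757.
Balance m(1−p*) = e·p* gives m = e·p*/(1−p*) = 0.56×0.56757/0.43243 = 0.73501.
New p* = m/(m+e) = 1.81547/(1.81547+0.56000) = 0.76426.
Δp* = 0.76426 − 0.56757 = +0.19669.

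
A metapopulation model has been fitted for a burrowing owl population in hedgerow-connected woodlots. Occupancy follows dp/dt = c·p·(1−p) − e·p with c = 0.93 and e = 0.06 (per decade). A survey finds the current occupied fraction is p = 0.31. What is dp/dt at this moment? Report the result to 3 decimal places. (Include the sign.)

Colonization term: c·p·(1−p) = 0.93×0.31×0.6900 = 0.19893.
Extinction term: e·p = 0.01860.
dp/dt = 0.19893 − 0.01860 = 0.18033.

0.180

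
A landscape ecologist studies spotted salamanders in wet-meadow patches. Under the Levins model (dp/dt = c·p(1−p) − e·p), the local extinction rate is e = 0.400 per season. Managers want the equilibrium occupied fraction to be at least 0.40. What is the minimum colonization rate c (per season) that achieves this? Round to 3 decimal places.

0.667

p* = 1 − e/c ≥ 0.40 requires e/c ≤ 0.6000, i.e. c ≥ e/0.6000.
c_min = 0.400/0.6000 = 0.6667.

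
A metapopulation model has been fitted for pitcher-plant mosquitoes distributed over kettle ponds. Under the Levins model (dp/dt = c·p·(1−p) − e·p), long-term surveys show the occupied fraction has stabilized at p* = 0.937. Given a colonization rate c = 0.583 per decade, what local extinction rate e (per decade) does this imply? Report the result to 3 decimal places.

0.037

At equilibrium c(1−p*) = e.
e = 0.583 × (1 − 0.937) = 0.583 × 0.0630 = 0.0367.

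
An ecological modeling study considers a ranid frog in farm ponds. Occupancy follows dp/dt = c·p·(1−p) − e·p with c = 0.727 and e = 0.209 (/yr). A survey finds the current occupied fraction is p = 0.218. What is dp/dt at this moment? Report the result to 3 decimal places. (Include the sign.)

0.078

Colonization term: c·p·(1−p) = 0.727×0.218×0.7820 = 0.12394.
Extinction term: e·p = 0.04556.
dp/dt = 0.12394 − 0.04556 = 0.07837.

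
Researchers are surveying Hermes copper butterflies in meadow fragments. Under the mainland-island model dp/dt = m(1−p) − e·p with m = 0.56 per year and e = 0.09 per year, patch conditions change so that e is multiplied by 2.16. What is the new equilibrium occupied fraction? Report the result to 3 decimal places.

Before: p* = 0.56/(0.56+0.09) = 0.8615.
After: m = 0.56, e = 0.1944; p* = 0.56/0.7544 = 0.7423.

0.742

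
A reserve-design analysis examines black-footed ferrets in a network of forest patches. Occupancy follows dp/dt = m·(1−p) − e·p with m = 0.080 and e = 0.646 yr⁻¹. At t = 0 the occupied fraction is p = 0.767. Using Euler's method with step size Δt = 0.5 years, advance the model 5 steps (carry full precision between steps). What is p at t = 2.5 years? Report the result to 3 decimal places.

0.179

Update rule: p ← p + [m·(1−p) − e·p]·Δt with Δt = 0.5.
p: 0.76700 → 0.52858  (Δp = -0.23842)
p: 0.52858 → 0.37670  (Δp = -0.15187)
p: 0.37670 → 0.27996  (Δp = -0.09674)
p: 0.27996 → 0.21834  (Δp = -0.06163)
p: 0.21834 → 0.17908  (Δp = -0.03926)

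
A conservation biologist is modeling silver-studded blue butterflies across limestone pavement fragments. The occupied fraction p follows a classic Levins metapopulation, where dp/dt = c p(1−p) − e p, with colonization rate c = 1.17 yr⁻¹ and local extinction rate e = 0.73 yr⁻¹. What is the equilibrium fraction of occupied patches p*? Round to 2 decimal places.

0.38

Setting dp/dt = 0 and dividing through by p* gives c·(1−p*) = e.
So p* = 1 − e/c = 1 − 0.73/1.17 = 1 − 0.6239 = 0.3761.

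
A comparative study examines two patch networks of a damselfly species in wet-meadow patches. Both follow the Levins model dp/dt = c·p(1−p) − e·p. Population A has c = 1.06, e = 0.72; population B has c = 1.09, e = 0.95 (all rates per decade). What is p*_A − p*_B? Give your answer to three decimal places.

0.192

A: p*_A = 1 − 0.72/1.06 = 0.3208.
B: p*_B = 1 − 0.95/1.09 = 0.1284.
p*_A − p*_B = 0.3208 − 0.1284 = 0.1923.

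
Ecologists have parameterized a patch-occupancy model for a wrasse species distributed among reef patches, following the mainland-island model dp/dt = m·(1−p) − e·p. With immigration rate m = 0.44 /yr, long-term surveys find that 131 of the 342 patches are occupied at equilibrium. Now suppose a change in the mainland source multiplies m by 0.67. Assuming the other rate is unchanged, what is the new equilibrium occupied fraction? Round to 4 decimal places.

0.2938

Observed p* = 131/342 = 0.38304.
Balance m(1−p*) = e·p* gives e = m(1−p*)/p* = 0.44×0.61696/0.38304 = 0.70871.
New p* = m/(m+e) = 0.29480/(0.29480+0.70871) = 0.29377.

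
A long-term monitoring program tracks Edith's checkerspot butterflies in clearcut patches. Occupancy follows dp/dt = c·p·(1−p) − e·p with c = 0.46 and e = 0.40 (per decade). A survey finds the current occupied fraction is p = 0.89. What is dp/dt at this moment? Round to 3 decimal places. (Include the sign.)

-0.311

Colonization term: c·p·(1−p) = 0.46×0.89×0.1100 = 0.04503.
Extinction term: e·p = 0.35600.
dp/dt = 0.04503 − 0.35600 = -0.31097.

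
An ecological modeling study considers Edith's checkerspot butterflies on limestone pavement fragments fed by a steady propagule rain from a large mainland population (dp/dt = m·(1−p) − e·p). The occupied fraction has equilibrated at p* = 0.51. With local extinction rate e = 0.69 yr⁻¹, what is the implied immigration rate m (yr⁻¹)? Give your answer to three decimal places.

0.718

At equilibrium m(1−p*) = e·p*, so m = e·p*/(1−p*).
m = 0.69 × 0.51 / 0.4900 = 0.3519/0.4900 = 0.7182.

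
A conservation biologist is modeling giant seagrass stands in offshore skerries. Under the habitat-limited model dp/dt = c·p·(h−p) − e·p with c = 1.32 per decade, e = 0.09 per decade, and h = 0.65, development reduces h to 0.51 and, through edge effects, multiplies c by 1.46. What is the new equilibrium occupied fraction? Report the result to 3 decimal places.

Before: p* = h − e/c = 0.65 − 0.09/1.32 = 0.65 − 0.0682 = 0.5818.
After: c = 1.9272, e = 0.09, h = 0.51; p* = 0.51 − 0.09/1.9272 = 0.4633.

0.463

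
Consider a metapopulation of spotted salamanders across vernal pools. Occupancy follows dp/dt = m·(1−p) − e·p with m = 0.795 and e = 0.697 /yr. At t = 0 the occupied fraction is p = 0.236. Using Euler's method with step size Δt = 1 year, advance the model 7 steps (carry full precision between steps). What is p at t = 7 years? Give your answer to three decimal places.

0.535

Update rule: p ← p + [m·(1−p) − e·p]·Δt with Δt = 1.
  1  |  dp/dt·Δt = +0.442888  |  p_1 = 0.678888
  2  |  dp/dt·Δt = -0.217901  |  p_2 = 0.460987
  3  |  dp/dt·Δt = +0.107207  |  p_3 = 0.568194
  4  |  dp/dt·Δt = -0.052746  |  p_4 = 0.515448
  5  |  dp/dt·Δt = +0.025951  |  p_5 = 0.541399
  6  |  dp/dt·Δt = -0.012768  |  p_6 = 0.528631
  7  |  dp/dt·Δt = +0.006282  |  p_7 = 0.534913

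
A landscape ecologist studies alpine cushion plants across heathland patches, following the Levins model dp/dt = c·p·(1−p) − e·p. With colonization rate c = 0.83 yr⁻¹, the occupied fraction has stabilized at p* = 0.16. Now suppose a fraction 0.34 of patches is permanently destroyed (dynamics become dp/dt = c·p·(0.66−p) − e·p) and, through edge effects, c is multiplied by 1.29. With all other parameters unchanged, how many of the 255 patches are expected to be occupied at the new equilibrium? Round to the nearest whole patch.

2

Balance c(1−p*) = e gives e = 0.83×(1 − 0.16000) = 0.69720.
New p* = 0.66 − e/c = 0.66 − 0.69720/1.07070 = 0.00884.
Expected occupied = 255 × 0.00884 = 2.25 ≈ 2.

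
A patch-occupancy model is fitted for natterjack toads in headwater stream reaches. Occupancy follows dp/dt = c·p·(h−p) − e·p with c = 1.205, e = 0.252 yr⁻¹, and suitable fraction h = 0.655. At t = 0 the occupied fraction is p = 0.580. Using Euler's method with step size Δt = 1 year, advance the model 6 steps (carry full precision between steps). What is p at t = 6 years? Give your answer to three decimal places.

0.447

Update rule: p ← p + [c·p·(h−p) − e·p]·Δt with Δt = 1.
t = 1: p = 0.58000 + (-0.09374) = 0.48626
t = 2: p = 0.48626 + (-0.02366) = 0.46259
t = 3: p = 0.46259 + (-0.00932) = 0.45327
t = 4: p = 0.45327 + (-0.00404) = 0.44923
t = 5: p = 0.44923 + (-0.00182) = 0.44741
t = 6: p = 0.44741 + (-0.00083) = 0.44658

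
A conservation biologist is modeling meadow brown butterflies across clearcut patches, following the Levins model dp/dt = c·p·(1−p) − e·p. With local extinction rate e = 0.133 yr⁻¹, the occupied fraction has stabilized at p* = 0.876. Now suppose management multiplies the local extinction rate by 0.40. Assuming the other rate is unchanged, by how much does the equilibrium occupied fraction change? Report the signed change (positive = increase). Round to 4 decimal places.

Balance c(1−p*) = e gives c = e/(1 − 0.87600) = 0.133/0.12400 = 1.07258.
New p* = 1 − e/c = 1 − 0.05320/1.07258 = 0.95040.
Δp* = 0.95040 − 0.87600 = +0.07440.

0.0744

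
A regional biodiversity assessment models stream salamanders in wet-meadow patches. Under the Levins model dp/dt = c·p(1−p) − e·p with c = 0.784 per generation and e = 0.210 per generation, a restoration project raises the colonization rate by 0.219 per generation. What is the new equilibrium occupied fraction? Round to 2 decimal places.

0.79

Before: p* = 1 − 0.210/0.784 = 0.7321.
After the change, c = 1.003, e = 0.21, so p* = 1 − 0.21/1.003 = 0.7906.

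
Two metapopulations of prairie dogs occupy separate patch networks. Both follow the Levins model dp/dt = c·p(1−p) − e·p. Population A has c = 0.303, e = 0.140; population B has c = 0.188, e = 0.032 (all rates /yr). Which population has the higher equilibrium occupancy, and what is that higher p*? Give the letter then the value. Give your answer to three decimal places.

A: p*_A = 1 − 0.140/0.303 = 0.5380.
B: p*_B = 1 − 0.032/0.188 = 0.8298.
B is higher at 0.8298.

B, 0.830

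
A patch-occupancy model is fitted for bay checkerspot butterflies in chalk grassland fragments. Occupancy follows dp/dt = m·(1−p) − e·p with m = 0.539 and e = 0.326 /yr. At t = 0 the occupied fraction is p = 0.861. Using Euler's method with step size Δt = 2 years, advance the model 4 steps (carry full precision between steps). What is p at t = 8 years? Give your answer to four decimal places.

0.6907

Update rule: p ← p + [m·(1−p) − e·p]·Δt with Δt = 2.
t = 2: p = 0.86100 + (-0.41153) = 0.44947
t = 4: p = 0.44947 + (+0.30042) = 0.74989
t = 6: p = 0.74989 + (-0.21930) = 0.53058
t = 8: p = 0.53058 + (+0.16009) = 0.69067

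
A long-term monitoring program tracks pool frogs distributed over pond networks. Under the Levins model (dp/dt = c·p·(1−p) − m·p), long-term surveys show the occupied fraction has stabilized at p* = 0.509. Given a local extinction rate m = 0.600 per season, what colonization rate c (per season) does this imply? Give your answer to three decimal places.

1.222

At equilibrium c(1−p*) = m, so c = m/(1−p*).
c = 0.600/(1 − 0.509) = 0.600/0.4910 = 1.2220.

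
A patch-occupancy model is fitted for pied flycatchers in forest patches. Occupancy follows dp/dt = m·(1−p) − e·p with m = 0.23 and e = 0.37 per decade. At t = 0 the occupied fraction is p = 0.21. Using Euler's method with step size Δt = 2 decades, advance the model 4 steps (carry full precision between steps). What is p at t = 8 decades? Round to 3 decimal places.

0.383

Update rule: p ← p + [m·(1−p) − e·p]·Δt with Δt = 2.
t = 2: p = 0.21000 + (+0.20800) = 0.41800
t = 4: p = 0.41800 + (-0.04160) = 0.37640
t = 6: p = 0.37640 + (+0.00832) = 0.38472
t = 8: p = 0.38472 + (-0.00166) = 0.38306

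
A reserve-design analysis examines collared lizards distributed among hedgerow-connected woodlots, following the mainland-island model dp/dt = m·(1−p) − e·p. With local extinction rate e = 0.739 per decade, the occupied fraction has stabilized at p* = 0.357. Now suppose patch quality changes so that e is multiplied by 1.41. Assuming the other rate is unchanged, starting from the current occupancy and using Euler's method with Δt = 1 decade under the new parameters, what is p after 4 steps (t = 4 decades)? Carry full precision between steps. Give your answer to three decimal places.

Balance m(1−p*) = e·p* gives m = e·p*/(1−p*) = 0.739×0.35700/0.64300 = 0.41030.
Starting from p₀ = 0.35700; update p ← p + (dp/dt)·Δt with the new parameters.
t = 1: p = 0.35700 + (-0.10817) = 0.24883
t = 2: p = 0.24883 + (+0.04892) = 0.29776
t = 3: p = 0.29776 + (-0.02213) = 0.27563
t = 4: p = 0.27563 + (+0.01001) = 0.28564

0.286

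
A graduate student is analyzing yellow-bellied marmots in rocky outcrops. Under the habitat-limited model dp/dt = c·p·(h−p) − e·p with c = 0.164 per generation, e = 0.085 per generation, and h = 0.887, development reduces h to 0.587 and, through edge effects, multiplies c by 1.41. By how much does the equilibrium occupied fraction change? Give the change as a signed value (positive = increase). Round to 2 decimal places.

Before: p* = h − e/c = 0.887 − 0.085/0.164 = 0.887 − 0.5183 = 0.3687.
After: c = 0.23124, e = 0.085, h = 0.587; p* = 0.587 − 0.085/0.23124 = 0.2194.
Δp* = 0.2194 − 0.3687 = -0.1493.

-0.15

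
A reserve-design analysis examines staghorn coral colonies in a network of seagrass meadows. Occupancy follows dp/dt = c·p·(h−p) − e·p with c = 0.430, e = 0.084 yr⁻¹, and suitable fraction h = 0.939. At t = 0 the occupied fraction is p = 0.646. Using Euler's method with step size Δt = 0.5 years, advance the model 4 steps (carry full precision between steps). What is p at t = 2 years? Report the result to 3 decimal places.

0.691

Update rule: p ← p + [c·p·(h−p) − e·p]·Δt with Δt = 0.5.
step 1: Δp = +0.01356, p = 0.65956
step 2: Δp = +0.01192, p = 0.67149
step 3: Δp = +0.01042, p = 0.68191
step 4: Δp = +0.00905, p = 0.69096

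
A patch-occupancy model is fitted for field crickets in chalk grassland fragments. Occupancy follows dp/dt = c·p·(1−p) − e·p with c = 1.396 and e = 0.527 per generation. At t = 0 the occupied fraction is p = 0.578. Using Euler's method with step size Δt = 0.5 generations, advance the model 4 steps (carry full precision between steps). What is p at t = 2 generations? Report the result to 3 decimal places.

Update rule: p ← p + [c·p·(1−p) − e·p]·Δt with Δt = 0.5.
  1  |  dp/dt·Δt = +0.017950  |  p_1 = 0.595950
  2  |  dp/dt·Δt = +0.011041  |  p_2 = 0.606991
  3  |  dp/dt·Δt = +0.006568  |  p_3 = 0.613559
  4  |  dp/dt·Δt = +0.003826  |  p_4 = 0.617385

0.617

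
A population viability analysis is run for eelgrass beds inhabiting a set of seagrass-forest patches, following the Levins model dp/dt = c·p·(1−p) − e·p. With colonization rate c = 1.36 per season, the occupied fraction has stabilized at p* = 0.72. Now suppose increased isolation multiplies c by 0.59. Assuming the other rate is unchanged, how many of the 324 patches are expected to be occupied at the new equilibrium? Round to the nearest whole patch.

170

Balance c(1−p*) = e gives e = 1.36×(1 − 0.72000) = 0.38080.
New p* = 1 − e/c = 1 − 0.38080/0.80240 = 0.52542.
Expected occupied = 324 × 0.52542 = 170.24 ≈ 170.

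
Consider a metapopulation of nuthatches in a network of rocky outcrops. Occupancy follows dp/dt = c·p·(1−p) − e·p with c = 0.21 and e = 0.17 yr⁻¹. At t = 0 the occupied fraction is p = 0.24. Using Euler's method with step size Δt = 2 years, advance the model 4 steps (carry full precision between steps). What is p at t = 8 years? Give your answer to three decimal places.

0.223

Update rule: p ← p + [c·p·(1−p) − e·p]·Δt with Δt = 2.
step 1: Δp = -0.00499, p = 0.23501
step 2: Δp = -0.00440, p = 0.23061
step 3: Δp = -0.00389, p = 0.22673
step 4: Δp = -0.00345, p = 0.22327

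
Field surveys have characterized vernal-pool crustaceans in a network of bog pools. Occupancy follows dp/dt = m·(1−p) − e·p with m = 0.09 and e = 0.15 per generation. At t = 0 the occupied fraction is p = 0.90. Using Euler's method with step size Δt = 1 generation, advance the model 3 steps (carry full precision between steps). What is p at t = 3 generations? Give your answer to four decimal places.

Update rule: p ← p + [m·(1−p) − e·p]·Δt with Δt = 1.
t = 1: p = 0.90000 + (-0.12600) = 0.77400
t = 2: p = 0.77400 + (-0.09576) = 0.67824
t = 3: p = 0.67824 + (-0.07278) = 0.60546

0.6055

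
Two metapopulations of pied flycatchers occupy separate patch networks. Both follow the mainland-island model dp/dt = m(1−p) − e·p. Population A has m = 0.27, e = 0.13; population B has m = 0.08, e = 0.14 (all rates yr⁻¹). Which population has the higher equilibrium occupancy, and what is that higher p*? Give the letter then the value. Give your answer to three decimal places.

A: p*_A = m/(m+e) = 0.27/0.4000 = 0.6750.
B: p*_B = 0.08/0.2200 = 0.3636.
A is higher at 0.6750.

A, 0.675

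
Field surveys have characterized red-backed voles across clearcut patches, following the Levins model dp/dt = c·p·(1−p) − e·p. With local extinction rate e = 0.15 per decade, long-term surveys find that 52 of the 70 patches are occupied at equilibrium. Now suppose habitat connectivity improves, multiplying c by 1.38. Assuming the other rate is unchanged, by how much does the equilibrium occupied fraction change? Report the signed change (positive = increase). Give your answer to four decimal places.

0.0708

Observed p* = 52/70 = 0.74286.
Balance c(1−p*) = e gives c = e/(1 − 0.74286) = 0.15/0.25714 = 0.58334.
New p* = 1 − e/c = 1 − 0.15000/0.80501 = 0.81367.
Δp* = 0.81367 − 0.74286 = +0.07081.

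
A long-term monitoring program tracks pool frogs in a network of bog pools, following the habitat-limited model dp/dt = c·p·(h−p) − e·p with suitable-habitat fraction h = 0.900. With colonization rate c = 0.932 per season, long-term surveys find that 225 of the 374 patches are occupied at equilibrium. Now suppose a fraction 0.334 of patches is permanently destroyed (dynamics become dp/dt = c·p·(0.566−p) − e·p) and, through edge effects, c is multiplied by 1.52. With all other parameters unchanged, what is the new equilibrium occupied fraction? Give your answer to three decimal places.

Observed p* = 225/374 = 0.60160.
Balance c(h−p*) = e gives e = 0.932×(0.9 − 0.60160) = 0.27811.
New p* = 0.566 − e/c = 0.566 − 0.27811/1.41664 = 0.36968.

0.370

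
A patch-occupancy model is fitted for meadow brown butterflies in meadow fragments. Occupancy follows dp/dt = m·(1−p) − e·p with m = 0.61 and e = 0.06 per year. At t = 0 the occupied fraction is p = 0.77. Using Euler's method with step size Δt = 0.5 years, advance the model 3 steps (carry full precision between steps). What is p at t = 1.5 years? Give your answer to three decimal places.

Update rule: p ← p + [m·(1−p) − e·p]·Δt with Δt = 0.5.
step 1: Δp = +0.04705, p = 0.81705
step 2: Δp = +0.03129, p = 0.84834
step 3: Δp = +0.02081, p = 0.86914

0.869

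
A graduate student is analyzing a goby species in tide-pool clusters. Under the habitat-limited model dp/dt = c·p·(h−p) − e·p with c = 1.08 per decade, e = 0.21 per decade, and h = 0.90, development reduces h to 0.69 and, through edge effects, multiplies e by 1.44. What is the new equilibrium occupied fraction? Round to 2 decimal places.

Before: p* = h − e/c = 0.90 − 0.21/1.08 = 0.90 − 0.1944 = 0.7056.
After: c = 1.08, e = 0.3024, h = 0.69; p* = 0.69 − 0.3024/1.08 = 0.4100.

0.41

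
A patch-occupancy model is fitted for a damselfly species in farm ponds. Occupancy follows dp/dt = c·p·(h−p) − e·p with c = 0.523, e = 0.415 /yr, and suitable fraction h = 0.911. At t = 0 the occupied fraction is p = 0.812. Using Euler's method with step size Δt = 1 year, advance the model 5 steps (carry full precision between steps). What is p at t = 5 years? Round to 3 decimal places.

Update rule: p ← p + [c·p·(h−p) − e·p]·Δt with Δt = 1.
t = 1: p = 0.81200 + (-0.29494) = 0.51706
t = 2: p = 0.51706 + (-0.10805) = 0.40901
t = 3: p = 0.40901 + (-0.06236) = 0.34665
t = 4: p = 0.34665 + (-0.04155) = 0.30511
t = 5: p = 0.30511 + (-0.02994) = 0.27517

0.275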